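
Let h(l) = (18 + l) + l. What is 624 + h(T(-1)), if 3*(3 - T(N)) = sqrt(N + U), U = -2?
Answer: 648 - 2*I*sqrt(3)/3 ≈ 648.0 - 1.1547*I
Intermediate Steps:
T(N) = 3 - sqrt(-2 + N)/3 (T(N) = 3 - sqrt(N - 2)/3 = 3 - sqrt(-2 + N)/3)
h(l) = 18 + 2*l
624 + h(T(-1)) = 624 + (18 + 2*(3 - sqrt(-2 - 1)/3)) = 624 + (18 + 2*(3 - I*sqrt(3)/3)) = 624 + (18 + (6 - 2*I*sqrt(3)/3)) = 624 + (24 - 2*I*sqrt(3)/3) = 648 - 2*I*sqrt(3)/3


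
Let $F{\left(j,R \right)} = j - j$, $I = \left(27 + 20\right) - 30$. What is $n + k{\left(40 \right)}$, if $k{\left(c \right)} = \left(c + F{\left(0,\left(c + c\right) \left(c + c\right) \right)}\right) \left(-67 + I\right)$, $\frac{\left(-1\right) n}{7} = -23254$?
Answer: $160778$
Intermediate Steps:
$n = 162778$ ($n = \left(-7\right) \left(-23254\right) = 162778$)
$I = 17$ ($I = 47 - 30 = 17$)
$F{\left(j,R \right)} = 0$
$k{\left(c \right)} = - 50 c$ ($k{\left(c \right)} = \left(c + 0\right) \left(-67 + 17\right) = c \left(-50\right) = - 50 c$)
$n + k{\left(40 \right)} = 162778 - 2000 = 160778$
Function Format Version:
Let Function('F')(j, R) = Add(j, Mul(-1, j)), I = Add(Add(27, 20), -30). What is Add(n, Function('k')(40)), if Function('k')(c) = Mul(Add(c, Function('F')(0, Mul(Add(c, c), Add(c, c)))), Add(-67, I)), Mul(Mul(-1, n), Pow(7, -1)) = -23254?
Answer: 160778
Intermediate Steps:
n = 162778 (n = Mul(-7, -23254) = 162778)
I = 17 (I = Add(47, -30) = 17)
Function('F')(j, R) = 0
Function('k')(c) = Mul(-50, c) (Function('k')(c) = Mul(Add(c, 0), Add(-67, 17)) = Mul(c, -50) = Mul(-50, c))
Add(n, Function('k')(40)) = Add(162778, Mul(-50, 40)) = Add(162778, -2000) = 160778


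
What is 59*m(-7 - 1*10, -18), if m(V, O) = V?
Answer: -1003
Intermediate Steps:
59*m(-7 - 1*10, -18) = 59*(-7 - 1*10) = 59*(-7 - 10) = 59*(-17) = -1003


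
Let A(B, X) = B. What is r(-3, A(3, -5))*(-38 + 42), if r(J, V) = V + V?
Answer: 24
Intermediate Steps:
r(J, V) = 2*V
r(-3, A(3, -5))*(-38 + 42) = (2*3)*(-38 + 42) = 6*4 = 24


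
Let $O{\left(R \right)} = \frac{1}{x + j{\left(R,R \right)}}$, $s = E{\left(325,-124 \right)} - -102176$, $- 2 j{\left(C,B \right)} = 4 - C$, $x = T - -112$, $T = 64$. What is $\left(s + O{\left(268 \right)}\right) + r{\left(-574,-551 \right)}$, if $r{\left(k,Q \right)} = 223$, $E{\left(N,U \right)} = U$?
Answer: $\frac{31500701}{308} \approx 1.0228 \cdot 10^{5}$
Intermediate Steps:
$x = 176$ ($x = 64 - -112 = 64 + 112 = 176$)
$j{\left(C,B \right)} = -2 + \frac{C}{2}$ ($j{\left(C,B \right)} = - \frac{4 - C}{2} = -2 + \frac{C}{2}$)
$s = 102052$ ($s = -124 - -102176 = -124 + 102176 = 102052$)
$O{\left(R \right)} = \frac{1}{174 + \frac{R}{2}}$ ($O{\left(R \right)} = \frac{1}{176 + \left(-2 + \frac{R}{2}\right)} = \frac{1}{174 + \frac{R}{2}}$)
$\left(s + O{\left(268 \right)}\right) + r{\left(-574,-551 \right)} = \left(102052 + \frac{2}{348 + 268}\right) + 223 = \left(102052 + \frac{2}{616}\right) + 223 = \left(102052 + 2 \cdot \frac{1}{616}\right) + 223 = \left(102052 + \frac{1}{308}\right) + 223 = \frac{31432017}{308} + 223 = \frac{31500701}{308}$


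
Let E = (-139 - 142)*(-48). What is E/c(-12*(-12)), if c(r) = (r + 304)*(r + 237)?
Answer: 281/3556 ≈ 0.079021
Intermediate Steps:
c(r) = (237 + r)*(304 + r) (c(r) = (304 + r)*(237 + r) = (237 + r)*(304 + r))
E = 13488 (E = -281*(-48) = 13488)
E/c(-12*(-12)) = 13488/(72048 + (-12*(-12))² + 541*(-12*(-12))) = 13488/(72048 + 144² + 541*144) = 13488/(72048 + 20736 + 77904) = 13488/170688 = 13488*(1/170688) = 281/3556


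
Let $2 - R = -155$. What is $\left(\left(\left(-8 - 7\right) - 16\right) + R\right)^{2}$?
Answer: $15876$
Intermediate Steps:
$R = 157$ ($R = 2 - -155 = 2 + 155 = 157$)
$\left(\left(\left(-8 - 7\right) - 16\right) + R\right)^{2} = \left(\left(\left(-8 - 7\right) - 16\right) + 157\right)^{2} = \left(\left(-15 - 16\right) + 157\right)^{2} = \left(-31 + 157\right)^{2} = 126^{2} = 15876$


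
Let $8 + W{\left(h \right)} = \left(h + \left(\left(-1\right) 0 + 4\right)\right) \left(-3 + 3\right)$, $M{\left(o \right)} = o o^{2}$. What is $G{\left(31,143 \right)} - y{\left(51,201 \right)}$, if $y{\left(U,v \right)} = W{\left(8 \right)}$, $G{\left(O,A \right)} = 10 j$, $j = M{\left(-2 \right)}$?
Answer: $-72$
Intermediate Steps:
$M{\left(o \right)} = o^{3}$
$W{\left(h \right)} = -8$ ($W{\left(h \right)} = -8 + \left(h + \left(\left(-1\right) 0 + 4\right)\right) \left(-3 + 3\right) = -8 + \left(h + \left(0 + 4\right)\right) 0 = -8 + \left(h + 4\right) 0 = -8 + \left(4 + h\right) 0 = -8 + 0 = -8$)
$j = -8$ ($j = \left(-2\right)^{3} = -8$)
$G{\left(O,A \right)} = -80$ ($G{\left(O,A \right)} = 10 \left(-8\right) = -80$)
$y{\left(U,v \right)} = -8$
$G{\left(31,143 \right)} - y{\left(51,201 \right)} = -80 - -8 = -80 + 8 = -72$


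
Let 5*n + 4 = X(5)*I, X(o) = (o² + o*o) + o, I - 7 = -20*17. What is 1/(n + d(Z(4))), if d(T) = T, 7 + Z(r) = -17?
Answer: -5/18439 ≈ -0.00027116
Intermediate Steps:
I = -333 (I = 7 - 20*17 = 7 - 340 = -333)
Z(r) = -24 (Z(r) = -7 - 17 = -24)
X(o) = o + 2*o² (X(o) = (o² + o²) + o = 2*o² + o = o + 2*o²)
n = -18319/5 (n = -⅘ + ((5*(1 + 2*5))*(-333))/5 = -⅘ + ((5*(1 + 10))*(-333))/5 = -⅘ + ((5*11)*(-333))/5 = -⅘ + (55*(-333))/5 = -⅘ + (⅕)*(-18315) = -⅘ - 3663 = -18319/5 ≈ -3663.8)
1/(n + d(Z(4))) = 1/(-18319/5 - 24) = 1/(-18439/5) = -5/18439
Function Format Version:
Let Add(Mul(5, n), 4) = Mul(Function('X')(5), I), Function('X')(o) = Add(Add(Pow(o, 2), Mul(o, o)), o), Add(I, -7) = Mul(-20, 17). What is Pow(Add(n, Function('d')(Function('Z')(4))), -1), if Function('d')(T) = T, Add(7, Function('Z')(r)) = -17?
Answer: Rational(-5, 18439) ≈ -0.00027116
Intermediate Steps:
I = -333 (I = Add(7, Mul(-20, 17)) = Add(7, -340) = -333)
Function('Z')(r) = -24 (Function('Z')(r) = Add(-7, -17) = -24)
Function('X')(o) = Add(o, Mul(2, Pow(o, 2))) (Function('X')(o) = Add(Add(Pow(o, 2), Pow(o, 2)), o) = Add(Mul(2, Pow(o, 2)), o) = Add(o, Mul(2, Pow(o, 2))))
n = Rational(-18319, 5) (n = Add(Rational(-4, 5), Mul(Rational(1, 5), Mul(Mul(5, Add(1, Mul(2, 5))), -333))) = Add(Rational(-4, 5), Mul(Rational(1, 5), Mul(Mul(5, Add(1, 10)), -333))) = Add(Rational(-4, 5), Mul(Rational(1, 5), Mul(Mul(5, 11), -333))) = Add(Rational(-4, 5), Mul(Rational(1, 5), Mul(55, -333))) = Add(Rational(-4, 5), Mul(Rational(1, 5), -18315)) = Add(Rational(-4, 5), -3663) = Rational(-18319, 5) ≈ -3663.8)
Pow(Add(n, Function('d')(Function('Z')(4))), -1) = Pow(Add(Rational(-18319, 5), -24), -1) = Pow(Rational(-18439, 5), -1) = Rational(-5, 18439)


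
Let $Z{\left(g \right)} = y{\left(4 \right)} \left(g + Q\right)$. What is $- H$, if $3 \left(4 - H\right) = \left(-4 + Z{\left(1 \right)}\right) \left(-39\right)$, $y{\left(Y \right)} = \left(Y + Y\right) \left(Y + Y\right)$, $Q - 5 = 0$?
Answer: $-4944$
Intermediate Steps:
$Q = 5$ ($Q = 5 + 0 = 5$)
$y{\left(Y \right)} = 4 Y^{2}$ ($y{\left(Y \right)} = 2 Y 2 Y = 4 Y^{2}$)
$Z{\left(g \right)} = 320 + 64 g$ ($Z{\left(g \right)} = 4 \cdot 4^{2} \left(g + 5\right) = 4 \cdot 16 \left(5 + g\right) = 64 \left(5 + g\right) = 320 + 64 g$)
$H = 4944$ ($H = 4 - \frac{\left(-4 + \left(320 + 64 \cdot 1\right)\right) \left(-39\right)}{3} = 4 - \frac{\left(-4 + \left(320 + 64\right)\right) \left(-39\right)}{3} = 4 - \frac{\left(-4 + 384\right) \left(-39\right)}{3} = 4 - \frac{380 \left(-39\right)}{3} = 4 - -4940 = 4 + 4940 = 4944$)
$- H = \left(-1\right) 4944 = -4944$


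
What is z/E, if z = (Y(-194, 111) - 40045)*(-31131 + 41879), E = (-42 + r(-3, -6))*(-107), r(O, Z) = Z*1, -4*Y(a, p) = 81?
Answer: -430621307/5136 ≈ -83844.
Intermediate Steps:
Y(a, p) = -81/4 (Y(a, p) = -1/4*81 = -81/4)
r(O, Z) = Z
E = 5136 (E = (-42 - 6)*(-107) = -48*(-107) = 5136)
z = -430621307 (z = (-81/4 - 40045)*(-31131 + 41879) = -160261/4*10748 = -430621307)
z/E = -430621307/5136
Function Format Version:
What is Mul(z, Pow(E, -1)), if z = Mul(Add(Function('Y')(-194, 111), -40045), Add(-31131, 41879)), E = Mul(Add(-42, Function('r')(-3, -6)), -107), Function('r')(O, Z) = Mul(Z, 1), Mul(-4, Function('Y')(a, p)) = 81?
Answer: Rational(-430621307, 5136) ≈ -83844.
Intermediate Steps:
Function('Y')(a, p) = Rational(-81, 4) (Function('Y')(a, p) = Mul(Rational(-1, 4), 81) = Rational(-81, 4))
Function('r')(O, Z) = Z
E = 5136 (E = Mul(Add(-42, -6), -107) = Mul(-48, -107) = 5136)
z = -430621307 (z = Mul(Add(Rational(-81, 4), -40045), Add(-31131, 41879)) = Mul(Rational(-160261, 4), 10748) = -430621307)
Mul(z, Pow(E, -1)) = Mul(-430621307, Pow(5136, -1)) = Mul(-430621307, Rational(1, 5136)) = Rational(-430621307, 5136)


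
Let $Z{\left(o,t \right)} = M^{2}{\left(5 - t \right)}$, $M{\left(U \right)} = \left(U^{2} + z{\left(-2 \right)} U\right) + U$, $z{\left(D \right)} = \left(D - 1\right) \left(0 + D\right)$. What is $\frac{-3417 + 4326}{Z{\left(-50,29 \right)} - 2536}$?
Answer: $\frac{909}{163928} \approx 0.0055451$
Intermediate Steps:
$z{\left(D \right)} = D \left(-1 + D\right)$ ($z{\left(D \right)} = \left(-1 + D\right) D = D \left(-1 + D\right)$)
$M{\left(U \right)} = U^{2} + 7 U$ ($M{\left(U \right)} = \left(U^{2} + - 2 \left(-1 - 2\right) U\right) + U = \left(U^{2} + \left(-2\right) \left(-3\right) U\right) + U = \left(U^{2} + 6 U\right) + U = U^{2} + 7 U$)
$Z{\left(o,t \right)} = \left(5 - t\right)^{2} \left(12 - t\right)^{2}$ ($Z{\left(o,t \right)} = \left(\left(5 - t\right) \left(7 - \left(-5 + t\right)\right)\right)^{2} = \left(\left(5 - t\right) \left(12 - t\right)\right)^{2} = \left(5 - t\right)^{2} \left(12 - t\right)^{2}$)
$\frac{-3417 + 4326}{Z{\left(-50,29 \right)} - 2536} = \frac{-3417 + 4326}{\left(-12 + 29\right)^{2} \left(-5 + 29\right)^{2} - 2536} = \frac{909}{17^{2} \cdot 24^{2} - 2536} = \frac{909}{289 \cdot 576 - 2536} = \frac{909}{166464 - 2536} = \frac{909}{163928}$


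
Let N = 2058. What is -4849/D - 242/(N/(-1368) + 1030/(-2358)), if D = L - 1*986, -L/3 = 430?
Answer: 50196596579/395885164 ≈ 126.80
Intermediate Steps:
L = -1290 (L = -3*430 = -1290)
D = -2276 (D = -1290 - 1*986 = -1290 - 986 = -2276)
-4849/D - 242/(N/(-1368) + 1030/(-2358)) = -4849/(-2276) - 242/(2058/(-1368) + 1030/(-2358)) = -4849*(-1/2276) - 242/(2058*(-1/1368) + 1030*(-1/2358)) = 4849/2276 - 242/(-343/228 - 515/1179) = 4849/2276 - 242/(-173939/89604) = 4849/2276 - 242*(-89604/173939) = 4849/2276 + 21684168/173939 = 50196596579/395885164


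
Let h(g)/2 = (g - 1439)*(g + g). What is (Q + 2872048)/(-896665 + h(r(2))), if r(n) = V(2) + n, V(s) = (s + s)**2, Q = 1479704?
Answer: -4351752/998977 ≈ -4.3562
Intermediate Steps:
V(s) = 4*s**2 (V(s) = (2*s)**2 = 4*s**2)
r(n) = 16 + n (r(n) = 4*2**2 + n = 4*4 + n = 16 + n)
h(g) = 4*g*(-1439 + g) (h(g) = 2*((g - 1439)*(g + g)) = 2*((-1439 + g)*(2*g)) = 2*(2*g*(-1439 + g)) = 4*g*(-1439 + g))
(Q + 2872048)/(-896665 + h(r(2))) = (1479704 + 2872048)/(-896665 + 4*(16 + 2)*(-1439 + (16 + 2))) = 4351752/(-896665 + 4*18*(-1439 + 18)) = 4351752/(-896665 + 4*18*(-1421)) = 4351752/(-896665 - 102312) = 4351752/(-998977) = 4351752*(-1/998977) = -4351752/998977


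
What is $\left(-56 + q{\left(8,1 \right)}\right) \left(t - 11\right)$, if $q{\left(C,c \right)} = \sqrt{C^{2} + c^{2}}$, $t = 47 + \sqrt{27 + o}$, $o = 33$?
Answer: $- 2 \left(18 + \sqrt{15}\right) \left(56 - \sqrt{65}\right) \approx -2097.1$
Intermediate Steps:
$t = 47 + 2 \sqrt{15}$ ($t = 47 + \sqrt{27 + 33} = 47 + \sqrt{60} = 47 + 2 \sqrt{15} \approx 54.746$)
$\left(-56 + q{\left(8,1 \right)}\right) \left(t - 11\right) = \left(-56 + \sqrt{8^{2} + 1^{2}}\right) \left(\left(47 + 2 \sqrt{15}\right) - 11\right) = \left(-56 + \sqrt{64 + 1}\right) \left(36 + 2 \sqrt{15}\right) = \left(-56 + \sqrt{65}\right) \left(36 + 2 \sqrt{15}\right)$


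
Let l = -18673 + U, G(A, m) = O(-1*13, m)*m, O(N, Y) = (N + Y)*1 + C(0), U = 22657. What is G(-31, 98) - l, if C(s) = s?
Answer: 4346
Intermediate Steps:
O(N, Y) = N + Y (O(N, Y) = (N + Y)*1 + 0 = (N + Y) + 0 = N + Y)
G(A, m) = m*(-13 + m) (G(A, m) = (-1*13 + m)*m = (-13 + m)*m = m*(-13 + m))
l = 3984 (l = -18673 + 22657 = 3984)
G(-31, 98) - l = 98*(-13 + 98) - 1*3984 = 98*85 - 3984 = 8330 - 3984 = 4346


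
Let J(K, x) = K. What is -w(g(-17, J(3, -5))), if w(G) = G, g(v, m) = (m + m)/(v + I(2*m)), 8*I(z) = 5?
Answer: 48/131 ≈ 0.36641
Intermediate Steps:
I(z) = 5/8 (I(z) = (1/8)*5 = 5/8)
g(v, m) = 2*m/(5/8 + v) (g(v, m) = (m + m)/(v + 5/8) = (2*m)/(5/8 + v) = 2*m/(5/8 + v))
-w(g(-17, J(3, -5))) = -16*3/(5 + 8*(-17)) = -16*3/(5 - 136) = -16*3/(-131) = -16*3*(-1)/131 = -1*(-48/131) = 48/131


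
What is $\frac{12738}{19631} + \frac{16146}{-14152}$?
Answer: $- \frac{68346975}{138908956} \approx -0.49203$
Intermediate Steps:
$\frac{12738}{19631} + \frac{16146}{-14152} = 12738 \cdot \frac{1}{19631} + 16146 \left(- \frac{1}{14152}\right) = \frac{12738}{19631} - \frac{8073}{7076} = - \frac{68346975}{138908956}$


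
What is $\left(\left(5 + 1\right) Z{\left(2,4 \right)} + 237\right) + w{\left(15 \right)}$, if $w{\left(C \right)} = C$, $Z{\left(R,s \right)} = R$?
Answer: $264$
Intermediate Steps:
$\left(\left(5 + 1\right) Z{\left(2,4 \right)} + 237\right) + w{\left(15 \right)} = \left(\left(5 + 1\right) 2 + 237\right) + 15 = \left(6 \cdot 2 + 237\right) + 15 = \left(12 + 237\right) + 15 = 249 + 15 = 264$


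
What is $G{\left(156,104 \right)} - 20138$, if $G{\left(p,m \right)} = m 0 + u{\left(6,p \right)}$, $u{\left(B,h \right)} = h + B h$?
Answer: $-19046$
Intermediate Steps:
$G{\left(p,m \right)} = 7 p$ ($G{\left(p,m \right)} = m 0 + p \left(1 + 6\right) = 0 + p 7 = 0 + 7 p = 7 p$)
$G{\left(156,104 \right)} - 20138 = 7 \cdot 156 - 20138 = 1092 - 20138 = -19046$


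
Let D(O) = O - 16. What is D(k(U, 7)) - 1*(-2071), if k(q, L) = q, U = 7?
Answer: 2062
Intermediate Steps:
D(O) = -16 + O
D(k(U, 7)) - 1*(-2071) = (-16 + 7) - 1*(-2071) = -9 + 2071 = 2062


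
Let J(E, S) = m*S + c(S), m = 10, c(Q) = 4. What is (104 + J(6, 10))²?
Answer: 43264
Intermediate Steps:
J(E, S) = 4 + 10*S (J(E, S) = 10*S + 4 = 4 + 10*S)
(104 + J(6, 10))² = (104 + (4 + 10*10))² = (104 + (4 + 100))² = (104 + 104)² = 208² = 43264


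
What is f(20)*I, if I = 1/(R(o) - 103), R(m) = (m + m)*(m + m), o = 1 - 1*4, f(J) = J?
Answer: -20/67 ≈ -0.29851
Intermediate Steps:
o = -3 (o = 1 - 4 = -3)
R(m) = 4*m² (R(m) = (2*m)*(2*m) = 4*m²)
I = -1/67 (I = 1/(4*(-3)² - 103) = 1/(4*9 - 103) = 1/(36 - 103) = 1/(-67) = -1/67 ≈ -0.014925)
f(20)*I = 20*(-1/67) = -20/67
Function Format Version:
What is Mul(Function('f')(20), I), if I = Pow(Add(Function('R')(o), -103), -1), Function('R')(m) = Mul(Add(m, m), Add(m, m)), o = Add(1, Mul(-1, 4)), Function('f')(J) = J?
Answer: Rational(-20, 67) ≈ -0.29851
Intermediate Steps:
o = -3 (o = Add(1, -4) = -3)
Function('R')(m) = Mul(4, Pow(m, 2)) (Function('R')(m) = Mul(Mul(2, m), Mul(2, m)) = Mul(4, Pow(m, 2)))
I = Rational(-1, 67) (I = Pow(Add(Mul(4, Pow(-3, 2)), -103), -1) = Pow(Add(Mul(4, 9), -103), -1) = Pow(Add(36, -103), -1) = Pow(-67, -1) = Rational(-1, 67) ≈ -0.014925)
Mul(Function('f')(20), I) = Mul(20, Rational(-1, 67)) = Rational(-20, 67)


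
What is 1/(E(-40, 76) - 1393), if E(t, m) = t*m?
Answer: -1/4433 ≈ -0.00022558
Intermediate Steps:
E(t, m) = m*t
1/(E(-40, 76) - 1393) = 1/(76*(-40) - 1393) = 1/(-3040 - 1393) = 1/(-4433) = -1/4433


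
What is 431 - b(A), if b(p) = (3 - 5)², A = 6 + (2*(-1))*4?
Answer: 427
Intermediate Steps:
A = -2 (A = 6 - 2*4 = 6 - 8 = -2)
b(p) = 4 (b(p) = (-2)² = 4)
431 - b(A) = 431 - 1*4 = 431 - 4 = 427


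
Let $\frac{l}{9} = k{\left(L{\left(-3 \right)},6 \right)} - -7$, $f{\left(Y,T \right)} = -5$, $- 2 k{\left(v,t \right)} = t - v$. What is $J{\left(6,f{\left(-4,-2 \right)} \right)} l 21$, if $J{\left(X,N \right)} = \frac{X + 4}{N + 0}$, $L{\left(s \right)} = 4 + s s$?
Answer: $-3969$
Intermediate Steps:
$L{\left(s \right)} = 4 + s^{2}$
$k{\left(v,t \right)} = \frac{v}{2} - \frac{t}{2}$ ($k{\left(v,t \right)} = - \frac{t - v}{2} = \frac{v}{2} - \frac{t}{2}$)
$J{\left(X,N \right)} = \frac{4 + X}{N}$
$l = \frac{189}{2}$ ($l = 9 \left(\left(\frac{4 + \left(-3\right)^{2}}{2} - 3\right) - -7\right) = 9 \left(\left(\frac{4 + 9}{2} - 3\right) + 7\right) = 9 \left(\left(\frac{1}{2} \cdot 13 - 3\right) + 7\right) = 9 \left(\left(\frac{13}{2} - 3\right) + 7\right) = 9 \left(\frac{7}{2} + 7\right) = 9 \cdot \frac{21}{2} = \frac{189}{2} \approx 94.5$)
$J{\left(6,f{\left(-4,-2 \right)} \right)} l 21 = \frac{4 + 6}{-5} \cdot \frac{189}{2} \cdot 21 = \left(- \frac{1}{5}\right) 10 \cdot \frac{189}{2} \cdot 21 = \left(-2\right) \frac{189}{2} \cdot 21 = \left(-189\right) 21 = -3969$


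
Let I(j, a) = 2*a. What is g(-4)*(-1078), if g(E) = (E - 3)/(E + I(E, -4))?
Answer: -3773/6 ≈ -628.83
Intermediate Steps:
g(E) = (-3 + E)/(-8 + E) (g(E) = (E - 3)/(E + 2*(-4)) = (-3 + E)/(E - 8) = (-3 + E)/(-8 + E))
g(-4)*(-1078) = ((-3 - 4)/(-8 - 4))*(-1078) = (-7/(-12))*(-1078) = -1/12*(-7)*(-1078) = (7/12)*(-1078) = -3773/6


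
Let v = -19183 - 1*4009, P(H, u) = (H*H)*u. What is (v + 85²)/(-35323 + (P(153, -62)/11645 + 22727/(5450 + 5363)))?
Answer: 118266052135/262541686382 ≈ 0.45047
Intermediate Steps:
P(H, u) = u*H² (P(H, u) = H²*u = u*H²)
v = -23192 (v = -19183 - 4009 = -23192)
(v + 85²)/(-35323 + (P(153, -62)/11645 + 22727/(5450 + 5363))) = (-23192 + 85²)/(-35323 + (-62*153²/11645 + 22727/(5450 + 5363))) = (-23192 + 7225)/(-35323 + (-62*23409*(1/11645) + 22727/10813)) = -15967/(-35323 + (-1451358*1/11645 + 22727*(1/10813))) = -15967/(-35323 + (-85374/685 + 22727/10813)) = -15967/(-35323 - 907581067/7406905) = -15967/(-262541686382/7406905) = -15967*(-7406905/262541686382) = 118266052135/262541686382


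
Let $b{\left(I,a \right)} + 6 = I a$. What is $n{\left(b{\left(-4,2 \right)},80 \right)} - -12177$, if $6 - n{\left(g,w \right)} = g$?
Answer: $12197$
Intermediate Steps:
$b{\left(I,a \right)} = -6 + I a$
$n{\left(g,w \right)} = 6 - g$
$n{\left(b{\left(-4,2 \right)},80 \right)} - -12177 = \left(6 - \left(-6 - 8\right)\right) - -12177 = \left(6 - \left(-6 - 8\right)\right) + 12177 = \left(6 - -14\right) + 12177 = \left(6 + 14\right) + 12177 = 20 + 12177 = 12197$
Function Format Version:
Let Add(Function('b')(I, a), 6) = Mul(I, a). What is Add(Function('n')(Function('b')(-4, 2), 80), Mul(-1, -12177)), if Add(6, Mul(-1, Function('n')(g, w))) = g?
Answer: 12197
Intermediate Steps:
Function('b')(I, a) = Add(-6, Mul(I, a))
Function('n')(g, w) = Add(6, Mul(-1, g))
Add(Function('n')(Function('b')(-4, 2), 80), Mul(-1, -12177)) = Add(Add(6, Mul(-1, Add(-6, Mul(-4, 2)))), Mul(-1, -12177)) = Add(Add(6, Mul(-1, Add(-6, -8))), 12177) = Add(Add(6, Mul(-1, -14)), 12177) = Add(Add(6, 14), 12177) = Add(20, 12177) = 12197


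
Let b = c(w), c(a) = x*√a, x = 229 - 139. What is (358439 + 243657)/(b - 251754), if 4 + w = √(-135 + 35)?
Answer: 301048/(3*(-41959 + 15*√2*√(-2 + 5*I))) ≈ -2.3932 - 0.0023265*I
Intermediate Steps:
w = -4 + 10*I (w = -4 + √(-135 + 35) = -4 + √(-100) = -4 + 10*I ≈ -4.0 + 10.0*I)
x = 90
c(a) = 90*√a
b = 90*√(-4 + 10*I) ≈ 165.59 + 244.58*I
(358439 + 243657)/(b - 251754) = (358439 + 243657)/(90*√(-4 + 10*I) - 251754) = 602096/(-251754 + 90*√(-4 + 10*I))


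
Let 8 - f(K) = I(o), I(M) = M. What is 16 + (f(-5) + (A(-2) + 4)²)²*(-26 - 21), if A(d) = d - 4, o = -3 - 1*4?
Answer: -16951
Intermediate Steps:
o = -7 (o = -3 - 4 = -7)
A(d) = -4 + d
f(K) = 15 (f(K) = 8 - 1*(-7) = 8 + 7 = 15)
16 + (f(-5) + (A(-2) + 4)²)²*(-26 - 21) = 16 + (15 + ((-4 - 2) + 4)²)²*(-26 - 21) = 16 + (15 + (-6 + 4)²)²*(-47) = 16 + (15 + (-2)²)²*(-47) = 16 + (15 + 4)²*(-47) = 16 + 19²*(-47) = 16 + 361*(-47) = 16 - 16967 = -16951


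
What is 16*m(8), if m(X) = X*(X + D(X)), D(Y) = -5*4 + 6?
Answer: -768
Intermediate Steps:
D(Y) = -14 (D(Y) = -20 + 6 = -14)
m(X) = X*(-14 + X) (m(X) = X*(X - 14) = X*(-14 + X))
16*m(8) = 16*(8*(-14 + 8)) = 16*(8*(-6)) = 16*(-48) = -768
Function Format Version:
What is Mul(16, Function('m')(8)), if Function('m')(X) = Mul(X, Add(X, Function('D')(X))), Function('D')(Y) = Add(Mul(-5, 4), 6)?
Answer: -768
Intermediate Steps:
Function('D')(Y) = -14 (Function('D')(Y) = Add(-20, 6) = -14)
Function('m')(X) = Mul(X, Add(-14, X)) (Function('m')(X) = Mul(X, Add(X, -14)) = Mul(X, Add(-14, X)))
Mul(16, Function('m')(8)) = Mul(16, Mul(8, Add(-14, 8))) = Mul(16, Mul(8, -6)) = Mul(16, -48) = -768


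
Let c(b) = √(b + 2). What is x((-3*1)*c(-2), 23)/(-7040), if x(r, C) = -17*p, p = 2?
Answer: 17/3520 ≈ 0.0048295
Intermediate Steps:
c(b) = √(2 + b)
x(r, C) = -34 (x(r, C) = -17*2 = -34)
x((-3*1)*c(-2), 23)/(-7040) = -34/(-7040) = -34*(-1/7040) = 17/3520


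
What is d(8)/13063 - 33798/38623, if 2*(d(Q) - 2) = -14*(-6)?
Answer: -439803862/504532249 ≈ -0.87171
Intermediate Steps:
d(Q) = 44 (d(Q) = 2 + (-14*(-6))/2 = 2 + (½)*84 = 2 + 42 = 44)
d(8)/13063 - 33798/38623 = 44/13063 - 33798/38623 = -439803862/504532249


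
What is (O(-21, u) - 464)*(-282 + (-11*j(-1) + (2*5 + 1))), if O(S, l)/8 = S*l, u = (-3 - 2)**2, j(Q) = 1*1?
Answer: 1315248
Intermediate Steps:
j(Q) = 1
u = 25 (u = (-5)**2 = 25)
O(S, l) = 8*S*l (O(S, l) = 8*(S*l) = 8*S*l)
(O(-21, u) - 464)*(-282 + (-11*j(-1) + (2*5 + 1))) = (8*(-21)*25 - 464)*(-282 + (-11*1 + (2*5 + 1))) = (-4200 - 464)*(-282 + (-11 + (10 + 1))) = -4664*(-282 + (-11 + 11)) = -4664*(-282 + 0) = -4664*(-282) = 1315248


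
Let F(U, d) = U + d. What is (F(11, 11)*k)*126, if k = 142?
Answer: 393624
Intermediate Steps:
(F(11, 11)*k)*126 = ((11 + 11)*142)*126 = (22*142)*126 = 3124*126 = 393624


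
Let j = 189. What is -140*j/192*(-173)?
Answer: 381465/16 ≈ 23842.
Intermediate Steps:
-140*j/192*(-173) = -26460/192*(-173) = -140*63/64*(-173) = -2205/16*(-173) = 381465/16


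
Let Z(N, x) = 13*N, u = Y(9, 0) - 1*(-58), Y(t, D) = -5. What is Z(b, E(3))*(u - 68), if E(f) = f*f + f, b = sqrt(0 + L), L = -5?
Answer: -195*I*sqrt(5) ≈ -436.03*I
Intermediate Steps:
u = 53 (u = -5 - 1*(-58) = -5 + 58 = 53)
b = I*sqrt(5) (b = sqrt(0 - 5) = sqrt(-5) = I*sqrt(5) ≈ 2.2361*I)
E(f) = f + f**2 (E(f) = f**2 + f = f + f**2)
Z(b, E(3))*(u - 68) = (13*(I*sqrt(5)))*(53 - 68) = (13*I*sqrt(5))*(-15) = -195*I*sqrt(5)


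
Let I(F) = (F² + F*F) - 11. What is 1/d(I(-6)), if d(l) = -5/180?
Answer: -36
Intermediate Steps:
I(F) = -11 + 2*F² (I(F) = (F² + F²) - 11 = 2*F² - 11 = -11 + 2*F²)
d(l) = -1/36 (d(l) = -5*1/180 = -1/36)
1/d(I(-6)) = 1/(-1/36) = -36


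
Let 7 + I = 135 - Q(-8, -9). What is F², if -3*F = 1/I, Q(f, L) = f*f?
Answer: 1/36864 ≈ 2.7127e-5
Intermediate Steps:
Q(f, L) = f²
I = 64 (I = -7 + (135 - 1*(-8)²) = -7 + (135 - 1*64) = -7 + (135 - 64) = -7 + 71 = 64)
F = -1/192 (F = -⅓/64 = -⅓*1/64 = -1/192 ≈ -0.0052083)
F² = (-1/192)² = 1/36864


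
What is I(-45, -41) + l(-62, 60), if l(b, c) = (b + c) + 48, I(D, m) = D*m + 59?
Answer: 1950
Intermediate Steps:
I(D, m) = 59 + D*m
l(b, c) = 48 + b + c
I(-45, -41) + l(-62, 60) = (59 - 45*(-41)) + (48 - 62 + 60) = (59 + 1845) + 46 = 1904 + 46 = 1950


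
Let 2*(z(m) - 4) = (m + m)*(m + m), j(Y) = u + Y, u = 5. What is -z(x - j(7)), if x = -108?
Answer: -28804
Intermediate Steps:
j(Y) = 5 + Y
z(m) = 4 + 2*m² (z(m) = 4 + ((m + m)*(m + m))/2 = 4 + ((2*m)*(2*m))/2 = 4 + (4*m²)/2 = 4 + 2*m²)
-z(x - j(7)) = -(4 + 2*(-108 - (5 + 7))²) = -(4 + 2*(-108 - 1*12)²) = -(4 + 2*(-108 - 12)²) = -(4 + 2*(-120)²) = -(4 + 2*14400) = -(4 + 28800) = -1*28804 = -28804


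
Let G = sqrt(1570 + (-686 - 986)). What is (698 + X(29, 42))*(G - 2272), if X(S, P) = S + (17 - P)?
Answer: -1594944 + 702*I*sqrt(102) ≈ -1.5949e+6 + 7089.9*I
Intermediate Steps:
X(S, P) = 17 + S - P
G = I*sqrt(102) (G = sqrt(1570 - 1672) = sqrt(-102) = I*sqrt(102) ≈ 10.1*I)
(698 + X(29, 42))*(G - 2272) = (698 + (17 + 29 - 1*42))*(I*sqrt(102) - 2272) = (698 + (17 + 29 - 42))*(-2272 + I*sqrt(102)) = (698 + 4)*(-2272 + I*sqrt(102)) = 702*(-2272 + I*sqrt(102)) = -1594944 + 702*I*sqrt(102)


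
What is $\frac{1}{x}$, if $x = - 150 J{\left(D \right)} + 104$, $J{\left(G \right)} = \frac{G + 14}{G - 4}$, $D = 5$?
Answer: $- \frac{1}{2746} \approx -0.00036417$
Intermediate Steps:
$J{\left(G \right)} = \frac{14 + G}{-4 + G}$
$x = -2746$ ($x = - 150 \frac{14 + 5}{-4 + 5} + 104 = - 150 \cdot 1^{-1} \cdot 19 + 104 = - 150 \cdot 1 \cdot 19 + 104 = \left(-150\right) 19 + 104 = -2850 + 104 = -2746$)
$\frac{1}{x} = \frac{1}{-2746} = - \frac{1}{2746}$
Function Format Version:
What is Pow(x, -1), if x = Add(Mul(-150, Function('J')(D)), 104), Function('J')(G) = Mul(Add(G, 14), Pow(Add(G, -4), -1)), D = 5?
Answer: Rational(-1, 2746) ≈ -0.00036417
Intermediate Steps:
Function('J')(G) = Mul(Pow(Add(-4, G), -1), Add(14, G)) (Function('J')(G) = Mul(Add(14, G), Pow(Add(-4, G), -1)) = Mul(Pow(Add(-4, G), -1), Add(14, G)))
x = -2746 (x = Add(Mul(-150, Mul(Pow(Add(-4, 5), -1), Add(14, 5))), 104) = Add(Mul(-150, Mul(Pow(1, -1), 19)), 104) = Add(Mul(-150, Mul(1, 19)), 104) = Add(Mul(-150, 19), 104) = Add(-2850, 104) = -2746)
Pow(x, -1) = Pow(-2746, -1) = Rational(-1, 2746)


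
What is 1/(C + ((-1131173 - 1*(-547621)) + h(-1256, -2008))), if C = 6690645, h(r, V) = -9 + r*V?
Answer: 1/8629132 ≈ 1.1589e-7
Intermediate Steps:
h(r, V) = -9 + V*r
1/(C + ((-1131173 - 1*(-547621)) + h(-1256, -2008))) = 1/(6690645 + ((-1131173 - 1*(-547621)) + (-9 - 2008*(-1256)))) = 1/(6690645 + ((-1131173 + 547621) + (-9 + 2522048))) = 1/(6690645 + (-583552 + 2522039)) = 1/(6690645 + 1938487) = 1/8629132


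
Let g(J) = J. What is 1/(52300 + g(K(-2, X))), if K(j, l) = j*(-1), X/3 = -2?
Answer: 1/52302 ≈ 1.9120e-5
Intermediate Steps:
X = -6 (X = 3*(-2) = -6)
K(j, l) = -j
1/(52300 + g(K(-2, X))) = 1/(52300 - 1*(-2)) = 1/(52300 + 2) = 1/52302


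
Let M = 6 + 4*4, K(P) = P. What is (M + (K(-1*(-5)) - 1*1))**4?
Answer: 456976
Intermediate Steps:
M = 22 (M = 6 + 16 = 22)
(M + (K(-1*(-5)) - 1*1))**4 = (22 + (-1*(-5) - 1*1))**4 = (22 + (5 - 1))**4 = (22 + 4)**4 = 26**4 = 456976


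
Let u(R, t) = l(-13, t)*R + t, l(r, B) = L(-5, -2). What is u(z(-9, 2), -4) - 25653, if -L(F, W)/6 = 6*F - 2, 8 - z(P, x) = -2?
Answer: -23737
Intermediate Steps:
z(P, x) = 10 (z(P, x) = 8 - 1*(-2) = 8 + 2 = 10)
L(F, W) = 12 - 36*F (L(F, W) = -6*(6*F - 2) = -6*(-2 + 6*F) = 12 - 36*F)
l(r, B) = 192 (l(r, B) = 12 - 36*(-5) = 12 + 180 = 192)
u(R, t) = t + 192*R (u(R, t) = 192*R + t = t + 192*R)
u(z(-9, 2), -4) - 25653 = (-4 + 192*10) - 25653 = (-4 + 1920) - 25653 = 1916 - 25653 = -23737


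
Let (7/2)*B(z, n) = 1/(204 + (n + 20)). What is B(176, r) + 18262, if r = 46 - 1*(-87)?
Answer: 45636740/2499 ≈ 18262.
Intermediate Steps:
r = 133 (r = 46 + 87 = 133)
B(z, n) = 2/(7*(224 + n)) (B(z, n) = 2/(7*(204 + (n + 20))) = 2/(7*(204 + (20 + n))) = 2/(7*(224 + n)))
B(176, r) + 18262 = 2/(7*(224 + 133)) + 18262 = (2/7)/357 + 18262 = (2/7)*(1/357) + 18262 = 2/2499 + 18262 = 45636740/2499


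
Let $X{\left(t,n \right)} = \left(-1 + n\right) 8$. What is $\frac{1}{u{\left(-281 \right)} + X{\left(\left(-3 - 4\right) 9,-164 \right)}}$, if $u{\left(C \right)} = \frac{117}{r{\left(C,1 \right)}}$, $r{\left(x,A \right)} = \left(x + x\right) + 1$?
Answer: $- \frac{187}{246879} \approx -0.00075746$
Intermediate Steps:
$r{\left(x,A \right)} = 1 + 2 x$ ($r{\left(x,A \right)} = 2 x + 1 = 1 + 2 x$)
$u{\left(C \right)} = \frac{117}{1 + 2 C}$
$X{\left(t,n \right)} = -8 + 8 n$
$\frac{1}{u{\left(-281 \right)} + X{\left(\left(-3 - 4\right) 9,-164 \right)}} = \frac{1}{\frac{117}{1 + 2 \left(-281\right)} + \left(-8 + 8 \left(-164\right)\right)} = \frac{1}{\frac{117}{1 - 562} - 1320} = \frac{1}{\frac{117}{-561} - 1320} = \frac{1}{117 \left(- \frac{1}{561}\right) - 1320} = \frac{1}{- \frac{39}{187} - 1320} = \frac{1}{- \frac{246879}{187}} = - \frac{187}{246879}$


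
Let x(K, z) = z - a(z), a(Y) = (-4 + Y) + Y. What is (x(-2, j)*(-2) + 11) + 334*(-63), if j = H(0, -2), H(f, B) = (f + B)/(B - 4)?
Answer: -63115/3 ≈ -21038.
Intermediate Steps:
H(f, B) = (B + f)/(-4 + B)
j = 1/3 (j = (-2 + 0)/(-4 - 2) = -2/(-6) = -1/6*(-2) = 1/3 ≈ 0.33333)
a(Y) = -4 + 2*Y
x(K, z) = 4 - z (x(K, z) = z - (-4 + 2*z) = z + (4 - 2*z) = 4 - z)
(x(-2, j)*(-2) + 11) + 334*(-63) = ((4 - 1*1/3)*(-2) + 11) + 334*(-63) = ((4 - 1/3)*(-2) + 11) - 21042 = ((11/3)*(-2) + 11) - 21042 = (-22/3 + 11) - 21042 = 11/3 - 21042 = -63115/3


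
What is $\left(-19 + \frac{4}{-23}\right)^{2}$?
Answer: $\frac{194481}{529} \approx 367.64$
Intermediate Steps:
$\left(-19 + \frac{4}{-23}\right)^{2} = \left(-19 + 4 \left(- \frac{1}{23}\right)\right)^{2} = \left(-19 - \frac{4}{23}\right)^{2} = \left(- \frac{441}{23}\right)^{2} = \frac{194481}{529}$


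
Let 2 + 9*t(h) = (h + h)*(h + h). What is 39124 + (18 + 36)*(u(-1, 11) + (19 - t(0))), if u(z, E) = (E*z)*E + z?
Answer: 33574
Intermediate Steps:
t(h) = -2/9 + 4*h²/9 (t(h) = -2/9 + ((h + h)*(h + h))/9 = -2/9 + ((2*h)*(2*h))/9 = -2/9 + (4*h²)/9 = -2/9 + 4*h²/9)
u(z, E) = z + z*E² (u(z, E) = z*E² + z = z + z*E²)
39124 + (18 + 36)*(u(-1, 11) + (19 - t(0))) = 39124 + (18 + 36)*(-(1 + 11²) + (19 - (-2/9 + (4/9)*0²))) = 39124 + 54*(-(1 + 121) + (19 - (-2/9 + (4/9)*0))) = 39124 + 54*(-1*122 + (19 - (-2/9 + 0))) = 39124 + 54*(-122 + (19 - 1*(-2/9))) = 39124 + 54*(-122 + (19 + 2/9)) = 39124 + 54*(-122 + 173/9) = 39124 + 54*(-925/9) = 39124 - 5550 = 33574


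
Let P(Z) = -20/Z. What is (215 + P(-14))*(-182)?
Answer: -39390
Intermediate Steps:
(215 + P(-14))*(-182) = (215 - 20/(-14))*(-182) = (215 - 20*(-1/14))*(-182) = (215 + 10/7)*(-182) = (1515/7)*(-182) = -39390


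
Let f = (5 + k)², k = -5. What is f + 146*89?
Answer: 12994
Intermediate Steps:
f = 0 (f = (5 - 5)² = 0² = 0)
f + 146*89 = 0 + 146*89 = 0 + 12994 = 12994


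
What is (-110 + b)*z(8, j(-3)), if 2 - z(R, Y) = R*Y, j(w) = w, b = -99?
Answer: -5434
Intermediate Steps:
z(R, Y) = 2 - R*Y
(-110 + b)*z(8, j(-3)) = (-110 - 99)*(2 - 1*8*(-3)) = -209*(2 + 24) = -209*26 = -5434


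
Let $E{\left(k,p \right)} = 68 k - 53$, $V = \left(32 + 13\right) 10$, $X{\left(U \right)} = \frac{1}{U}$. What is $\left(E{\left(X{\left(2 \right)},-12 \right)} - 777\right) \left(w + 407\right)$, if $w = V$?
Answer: $-682172$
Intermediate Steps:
$V = 450$ ($V = 45 \cdot 10 = 450$)
$E{\left(k,p \right)} = -53 + 68 k$
$w = 450$
$\left(E{\left(X{\left(2 \right)},-12 \right)} - 777\right) \left(w + 407\right) = \left(\left(-53 + \frac{68}{2}\right) - 777\right) \left(450 + 407\right) = \left(\left(-53 + 68 \cdot \frac{1}{2}\right) - 777\right) 857 = \left(\left(-53 + 34\right) - 777\right) 857 = \left(-19 - 777\right) 857 = \left(-796\right) 857 = -682172$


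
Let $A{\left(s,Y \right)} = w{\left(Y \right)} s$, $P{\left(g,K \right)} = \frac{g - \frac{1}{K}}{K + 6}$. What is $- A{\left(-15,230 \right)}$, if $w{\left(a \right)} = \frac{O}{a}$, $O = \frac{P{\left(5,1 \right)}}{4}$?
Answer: $\frac{3}{322} \approx 0.0093168$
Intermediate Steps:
$P{\left(g,K \right)} = \frac{g - \frac{1}{K}}{6 + K}$
$O = \frac{1}{7}$ ($O = \frac{1^{-1} \frac{1}{6 + 1} \left(-1 + 1 \cdot 5\right)}{4} = 1 \cdot \frac{1}{7} \left(-1 + 5\right) \frac{1}{4} = 1 \cdot \frac{1}{7} \cdot 4 \cdot \frac{1}{4} = \frac{4}{7} \cdot \frac{1}{4} = \frac{1}{7} \approx 0.14286$)
$w{\left(a \right)} = \frac{1}{7 a}$
$A{\left(s,Y \right)} = \frac{s}{7 Y}$ ($A{\left(s,Y \right)} = \frac{1}{7 Y} s = \frac{s}{7 Y}$)
$- A{\left(-15,230 \right)} = - \frac{-15}{7 \cdot 230} = \left(-1\right) \left(- \frac{3}{322}\right) = \frac{3}{322}$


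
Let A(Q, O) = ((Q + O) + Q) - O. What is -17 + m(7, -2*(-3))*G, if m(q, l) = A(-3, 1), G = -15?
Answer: 73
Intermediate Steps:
A(Q, O) = 2*Q (A(Q, O) = ((O + Q) + Q) - O = (O + 2*Q) - O = 2*Q)
m(q, l) = -6 (m(q, l) = 2*(-3) = -6)
-17 + m(7, -2*(-3))*G = -17 - 6*(-15) = -17 + 90 = 73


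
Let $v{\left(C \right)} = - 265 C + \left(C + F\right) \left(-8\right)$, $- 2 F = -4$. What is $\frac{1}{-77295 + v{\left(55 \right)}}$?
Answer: $- \frac{1}{92326} \approx -1.0831 \cdot 10^{-5}$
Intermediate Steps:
$F = 2$ ($F = \left(- \frac{1}{2}\right) \left(-4\right) = 2$)
$v{\left(C \right)} = -16 - 273 C$ ($v{\left(C \right)} = - 265 C + \left(C + 2\right) \left(-8\right) = - 265 C + \left(2 + C\right) \left(-8\right) = - 265 C - \left(16 + 8 C\right) = -16 - 273 C$)
$\frac{1}{-77295 + v{\left(55 \right)}} = \frac{1}{-77295 - 15031} = \frac{1}{-92326} = - \frac{1}{92326}$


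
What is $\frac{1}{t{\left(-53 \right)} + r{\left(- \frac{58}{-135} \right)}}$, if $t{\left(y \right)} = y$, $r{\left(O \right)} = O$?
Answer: $- \frac{135}{7097} \approx -0.019022$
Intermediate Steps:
$\frac{1}{t{\left(-53 \right)} + r{\left(- \frac{58}{-135} \right)}} = \frac{1}{-53 - \frac{58}{-135}} = \frac{1}{-53 - - \frac{58}{135}} = \frac{1}{-53 + \frac{58}{135}} = \frac{1}{- \frac{7097}{135}} = - \frac{135}{7097}$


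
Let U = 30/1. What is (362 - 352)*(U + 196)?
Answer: 2260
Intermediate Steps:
U = 30 (U = 30*1 = 30)
(362 - 352)*(U + 196) = (362 - 352)*(30 + 196) = 10*226 = 2260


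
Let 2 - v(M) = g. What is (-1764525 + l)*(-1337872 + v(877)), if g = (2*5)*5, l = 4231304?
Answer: -3300352959680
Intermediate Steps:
g = 50 (g = 10*5 = 50)
v(M) = -48 (v(M) = 2 - 1*50 = 2 - 50 = -48)
(-1764525 + l)*(-1337872 + v(877)) = (-1764525 + 4231304)*(-1337872 - 48) = 2466779*(-1337920) = -3300352959680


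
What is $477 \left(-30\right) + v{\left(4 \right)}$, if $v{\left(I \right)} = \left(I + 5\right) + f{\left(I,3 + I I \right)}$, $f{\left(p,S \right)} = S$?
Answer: $-14282$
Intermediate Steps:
$v{\left(I \right)} = 8 + I + I^{2}$ ($v{\left(I \right)} = \left(I + 5\right) + \left(3 + I I\right) = \left(5 + I\right) + \left(3 + I^{2}\right) = 8 + I + I^{2}$)
$477 \left(-30\right) + v{\left(4 \right)} = 477 \left(-30\right) + \left(8 + 4 + 4^{2}\right) = -14310 + \left(8 + 4 + 16\right) = -14310 + 28 = -14282$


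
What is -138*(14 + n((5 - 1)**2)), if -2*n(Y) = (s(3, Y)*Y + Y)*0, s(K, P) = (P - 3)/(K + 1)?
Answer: -1932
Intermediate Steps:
s(K, P) = (-3 + P)/(1 + K)
n(Y) = 0 (n(Y) = -(((-3 + Y)/(1 + 3))*Y + Y)*0/2 = -(((-3 + Y)/4)*Y + Y)*0/2 = -((-3/4 + Y/4)*Y + Y)*0/2 = -(Y*(-3/4 + Y/4) + Y)*0/2 = -(Y + Y*(-3/4 + Y/4))*0/2 = -1/2*0 = 0)
-138*(14 + n((5 - 1)**2)) = -138*(14 + 0) = -138*14 = -1932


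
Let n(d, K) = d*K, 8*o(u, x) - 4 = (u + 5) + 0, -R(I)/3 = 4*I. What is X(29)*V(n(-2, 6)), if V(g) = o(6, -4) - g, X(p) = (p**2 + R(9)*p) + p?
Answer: -125541/4 ≈ -31385.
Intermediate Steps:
R(I) = -12*I
o(u, x) = 9/8 + u/8 (o(u, x) = 1/2 + ((u + 5) + 0)/8 = 1/2 + ((5 + u) + 0)/8 = 1/2 + (5 + u)/8 = 1/2 + (5/8 + u/8) = 9/8 + u/8)
n(d, K) = K*d
X(p) = p**2 - 107*p (X(p) = (p**2 + (-12*9)*p) + p = (p**2 - 108*p) + p = p**2 - 107*p)
V(g) = 15/8 - g (V(g) = (9/8 + (1/8)*6) - g = (9/8 + 3/4) - g = 15/8 - g)
X(29)*V(n(-2, 6)) = (29*(-107 + 29))*(15/8 - 6*(-2)) = (29*(-78))*(15/8 - 1*(-12)) = -2262*(15/8 + 12) = -2262*111/8 = -125541/4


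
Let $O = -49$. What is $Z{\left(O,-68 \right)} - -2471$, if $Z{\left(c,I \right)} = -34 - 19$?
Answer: $2418$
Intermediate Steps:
$Z{\left(c,I \right)} = -53$ ($Z{\left(c,I \right)} = -34 - 19 = -53$)
$Z{\left(O,-68 \right)} - -2471 = -53 - -2471 = -53 + 2471 = 2418$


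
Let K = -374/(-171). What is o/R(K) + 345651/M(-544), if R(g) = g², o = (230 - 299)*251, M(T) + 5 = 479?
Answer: -31949518895/11050204 ≈ -2891.3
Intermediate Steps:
M(T) = 474 (M(T) = -5 + 479 = 474)
K = 374/171 (K = -374*(-1/171) = 374/171 ≈ 2.1871)
o = -17319 (o = -69*251 = -17319)
o/R(K) + 345651/M(-544) = -17319/((374/171)²) + 345651/474 = -17319/139876/29241 + 345651*(1/474) = -17319*29241/139876 + 115217/158 = -506424879/139876 + 115217/158 = -31949518895/11050204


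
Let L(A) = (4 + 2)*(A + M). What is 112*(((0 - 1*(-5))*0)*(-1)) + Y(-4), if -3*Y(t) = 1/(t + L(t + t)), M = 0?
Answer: 1/156 ≈ 0.0064103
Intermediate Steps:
L(A) = 6*A (L(A) = (4 + 2)*(A + 0) = 6*A)
Y(t) = -1/(39*t) (Y(t) = -1/(3*(t + 6*(t + t))) = -1/(3*(t + 6*(2*t))) = -1/(3*(t + 12*t)) = -1/(13*t)/3 = -1/(39*t))
112*(((0 - 1*(-5))*0)*(-1)) + Y(-4) = 112*(((0 - 1*(-5))*0)*(-1)) - 1/39/(-4) = 112*(((0 + 5)*0)*(-1)) - 1/39*(-1/4) = 112*((5*0)*(-1)) + 1/156 = 112*(0*(-1)) + 1/156 = 112*0 + 1/156 = 0 + 1/156 = 1/156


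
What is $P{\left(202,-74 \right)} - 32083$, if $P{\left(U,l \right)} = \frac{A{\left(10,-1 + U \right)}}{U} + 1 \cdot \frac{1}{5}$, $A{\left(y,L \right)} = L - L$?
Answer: $- \frac{160414}{5} \approx -32083.0$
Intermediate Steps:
$A{\left(y,L \right)} = 0$
$P{\left(U,l \right)} = \frac{1}{5}$ ($P{\left(U,l \right)} = \frac{0}{U} + 1 \cdot \frac{1}{5} = 0 + 1 \cdot \frac{1}{5} = 0 + \frac{1}{5} = \frac{1}{5}$)
$P{\left(202,-74 \right)} - 32083 = \frac{1}{5} - 32083 = - \frac{160414}{5}$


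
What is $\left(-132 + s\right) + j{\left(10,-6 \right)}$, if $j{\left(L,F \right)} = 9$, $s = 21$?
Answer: $-102$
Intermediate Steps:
$\left(-132 + s\right) + j{\left(10,-6 \right)} = \left(-132 + 21\right) + 9 = -111 + 9 = -102$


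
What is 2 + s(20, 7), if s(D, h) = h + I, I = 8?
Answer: 17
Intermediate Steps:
s(D, h) = 8 + h (s(D, h) = h + 8 = 8 + h)
2 + s(20, 7) = 2 + (8 + 7) = 2 + 15 = 17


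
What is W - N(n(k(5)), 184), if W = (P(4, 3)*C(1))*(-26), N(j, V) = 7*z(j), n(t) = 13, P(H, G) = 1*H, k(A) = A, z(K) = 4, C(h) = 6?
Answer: -652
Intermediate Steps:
P(H, G) = H
N(j, V) = 28 (N(j, V) = 7*4 = 28)
W = -624 (W = (4*6)*(-26) = 24*(-26) = -624)
W - N(n(k(5)), 184) = -624 - 1*28 = -624 - 28 = -652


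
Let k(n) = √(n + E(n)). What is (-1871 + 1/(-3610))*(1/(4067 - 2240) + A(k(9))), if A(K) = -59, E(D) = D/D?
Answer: 40447816184/366415 ≈ 1.1039e+5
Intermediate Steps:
E(D) = 1
k(n) = √(1 + n) (k(n) = √(n + 1) = √(1 + n))
(-1871 + 1/(-3610))*(1/(4067 - 2240) + A(k(9))) = (-1871 + 1/(-3610))*(1/(4067 - 2240) - 59) = (-1871 - 1/3610)*(1/1827 - 59) = -6754311*(1/1827 - 59)/3610 = -6754311/3610*(-107792/1827) = 40447816184/366415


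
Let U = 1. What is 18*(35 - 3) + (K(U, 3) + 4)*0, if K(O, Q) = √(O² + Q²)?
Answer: 576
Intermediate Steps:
18*(35 - 3) + (K(U, 3) + 4)*0 = 18*(35 - 3) + (√(1² + 3²) + 4)*0 = 18*32 + (√(1 + 9) + 4)*0 = 576 + (√10 + 4)*0 = 576 + (4 + √10)*0 = 576 + 0 = 576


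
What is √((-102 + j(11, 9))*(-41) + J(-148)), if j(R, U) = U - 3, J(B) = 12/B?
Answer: 3*√598697/37 ≈ 62.737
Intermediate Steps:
j(R, U) = -3 + U
√((-102 + j(11, 9))*(-41) + J(-148)) = √((-102 + (-3 + 9))*(-41) + 12/(-148)) = √((-102 + 6)*(-41) + 12*(-1/148)) = √(-96*(-41) - 3/37) = √(3936 - 3/37) = √(145629/37) = 3*√598697/37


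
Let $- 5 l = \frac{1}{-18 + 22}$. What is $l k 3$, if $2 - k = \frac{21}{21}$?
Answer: $- \frac{3}{20} \approx -0.15$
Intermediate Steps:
$k = 1$ ($k = 2 - \frac{21}{21} = 2 - 21 \cdot \frac{1}{21} = 2 - 1 = 1$)
$l = - \frac{1}{20}$ ($l = - \frac{1}{5 \left(-18 + 22\right)} = - \frac{1}{5 \cdot 4} = \left(- \frac{1}{5}\right) \frac{1}{4} = - \frac{1}{20} \approx -0.05$)
$l k 3 = \left(- \frac{1}{20}\right) 1 \cdot 3 = \left(- \frac{1}{20}\right) 3 = - \frac{3}{20}$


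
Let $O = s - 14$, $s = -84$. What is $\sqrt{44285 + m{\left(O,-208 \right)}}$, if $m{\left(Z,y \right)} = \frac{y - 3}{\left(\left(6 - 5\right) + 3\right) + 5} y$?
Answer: $\frac{\sqrt{442453}}{3} \approx 221.72$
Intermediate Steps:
$O = -98$ ($O = -84 - 14 = -98$)
$m{\left(Z,y \right)} = y \left(- \frac{1}{3} + \frac{y}{9}\right)$ ($m{\left(Z,y \right)} = \frac{-3 + y}{\left(1 + 3\right) + 5} y = \frac{-3 + y}{4 + 5} y = \frac{-3 + y}{9} y = \left(-3 + y\right) \frac{1}{9} y = \left(- \frac{1}{3} + \frac{y}{9}\right) y = y \left(- \frac{1}{3} + \frac{y}{9}\right)$)
$\sqrt{44285 + m{\left(O,-208 \right)}} = \sqrt{44285 + \frac{1}{9} \left(-208\right) \left(-3 - 208\right)} = \sqrt{44285 + \frac{1}{9} \left(-208\right) \left(-211\right)} = \sqrt{44285 + \frac{43888}{9}} = \sqrt{\frac{442453}{9}} = \frac{\sqrt{442453}}{3}$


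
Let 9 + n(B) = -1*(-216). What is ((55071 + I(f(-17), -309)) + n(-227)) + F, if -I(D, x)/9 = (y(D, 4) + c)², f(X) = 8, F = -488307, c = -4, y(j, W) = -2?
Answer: -433353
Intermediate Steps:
n(B) = 207 (n(B) = -9 - 1*(-216) = -9 + 216 = 207)
I(D, x) = -324 (I(D, x) = -9*(-2 - 4)² = -9*(-6)² = -9*36 = -324)
((55071 + I(f(-17), -309)) + n(-227)) + F = ((55071 - 324) + 207) - 488307 = (54747 + 207) - 488307 = 54954 - 488307 = -433353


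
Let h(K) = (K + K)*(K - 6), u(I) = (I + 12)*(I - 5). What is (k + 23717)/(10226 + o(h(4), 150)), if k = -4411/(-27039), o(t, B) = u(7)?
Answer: 320644187/138764148 ≈ 2.3107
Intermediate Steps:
u(I) = (-5 + I)*(12 + I) (u(I) = (12 + I)*(-5 + I) = (-5 + I)*(12 + I))
h(K) = 2*K*(-6 + K) (h(K) = (2*K)*(-6 + K) = 2*K*(-6 + K))
o(t, B) = 38 (o(t, B) = -60 + 7² + 7*7 = -60 + 49 + 49 = 38)
k = 4411/27039 (k = -4411*(-1/27039) = 4411/27039 ≈ 0.16313)
(k + 23717)/(10226 + o(h(4), 150)) = (4411/27039 + 23717)/(10226 + 38) = (641288374/27039)/10264 = (641288374/27039)*(1/10264) = 320644187/138764148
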